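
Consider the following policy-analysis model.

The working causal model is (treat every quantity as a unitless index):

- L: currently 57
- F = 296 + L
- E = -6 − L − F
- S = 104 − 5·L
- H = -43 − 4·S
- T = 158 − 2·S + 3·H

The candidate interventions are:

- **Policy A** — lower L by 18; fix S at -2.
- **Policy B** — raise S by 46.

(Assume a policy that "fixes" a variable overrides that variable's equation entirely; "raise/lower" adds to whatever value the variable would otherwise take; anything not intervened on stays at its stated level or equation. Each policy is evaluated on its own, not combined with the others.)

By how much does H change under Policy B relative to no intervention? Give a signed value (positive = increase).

-184

Baseline:
  L = 57
  S = 104 − 5·57 = -181
  H = -43 − 4·(-181) = 681
Policy B (S + 46):
  L = 57
  S = 104 − 5·57 (+46 from intervention) = -135
  H = -43 − 4·(-135) = 497
Change in H: 497 − 681 = -184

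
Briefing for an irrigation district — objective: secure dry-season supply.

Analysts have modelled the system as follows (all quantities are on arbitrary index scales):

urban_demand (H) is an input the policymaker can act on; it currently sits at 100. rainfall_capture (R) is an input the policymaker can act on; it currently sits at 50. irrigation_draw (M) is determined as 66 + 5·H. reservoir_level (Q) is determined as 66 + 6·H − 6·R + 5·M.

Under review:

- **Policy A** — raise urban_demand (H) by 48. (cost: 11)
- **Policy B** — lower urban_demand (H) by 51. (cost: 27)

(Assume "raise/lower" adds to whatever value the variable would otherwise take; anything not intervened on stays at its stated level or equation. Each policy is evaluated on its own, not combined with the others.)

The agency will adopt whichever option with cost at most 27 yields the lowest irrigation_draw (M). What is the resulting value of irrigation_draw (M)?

Policy A (H + 48):
  H = 100 + 48 = 148
  M = 66 + 5·148 = 806
Policy B (H − 51):
  H = 100 − 51 = 49
  M = 66 + 5·49 = 311
Comparing — Policy A: M=806, Policy B: M=311. Lowest is 311 (Policy B).

311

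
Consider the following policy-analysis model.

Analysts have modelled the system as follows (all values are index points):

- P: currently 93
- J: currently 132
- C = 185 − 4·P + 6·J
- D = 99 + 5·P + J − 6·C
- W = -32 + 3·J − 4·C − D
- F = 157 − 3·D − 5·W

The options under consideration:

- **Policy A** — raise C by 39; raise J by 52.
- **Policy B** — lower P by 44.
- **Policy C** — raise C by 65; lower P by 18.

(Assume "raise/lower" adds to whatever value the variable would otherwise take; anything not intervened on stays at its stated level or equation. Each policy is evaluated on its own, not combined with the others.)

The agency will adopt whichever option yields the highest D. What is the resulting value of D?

Policy A (C + 39, J + 52):
  P = 93
  J = 132 + 52 = 184
  C = 185 − 4·93 + 6·184 (+39 from intervention) = 956
  D = 99 + 5·93 + 184 − 6·956 = -4988
Policy B (P − 44):
  P = 93 − 44 = 49
  J = 132
  C = 185 − 4·49 + 6·132 = 781
  D = 99 + 5·49 + 132 − 6·781 = -4210
Policy C (C + 65, P − 18):
  P = 93 − 18 = 75
  J = 132
  C = 185 − 4·75 + 6·132 (+65 from intervention) = 742
  D = 99 + 5·75 + 132 − 6·742 = -3846
Comparing — Policy A: D=-4988, Policy B: D=-4210, Policy C: D=-3846. Highest is -3846 (Policy C).

-3846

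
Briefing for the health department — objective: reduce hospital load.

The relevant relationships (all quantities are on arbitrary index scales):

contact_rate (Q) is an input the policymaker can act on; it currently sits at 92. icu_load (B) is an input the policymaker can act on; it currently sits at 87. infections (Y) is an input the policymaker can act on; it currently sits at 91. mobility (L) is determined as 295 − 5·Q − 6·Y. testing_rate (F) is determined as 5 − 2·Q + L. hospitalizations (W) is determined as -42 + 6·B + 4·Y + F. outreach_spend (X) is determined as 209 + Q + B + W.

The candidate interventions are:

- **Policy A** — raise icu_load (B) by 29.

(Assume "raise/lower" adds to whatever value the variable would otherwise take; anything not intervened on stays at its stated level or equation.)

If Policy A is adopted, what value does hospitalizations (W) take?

128

Policy A (B + 29):
  Q = 92
  B = 87 + 29 = 116
  Y = 91
  L = 295 − 5·92 − 6·91 = -711
  F = 5 − 2·92 + (-711) = -890
  W = -42 + 6·116 + 4·91 + (-890) = 128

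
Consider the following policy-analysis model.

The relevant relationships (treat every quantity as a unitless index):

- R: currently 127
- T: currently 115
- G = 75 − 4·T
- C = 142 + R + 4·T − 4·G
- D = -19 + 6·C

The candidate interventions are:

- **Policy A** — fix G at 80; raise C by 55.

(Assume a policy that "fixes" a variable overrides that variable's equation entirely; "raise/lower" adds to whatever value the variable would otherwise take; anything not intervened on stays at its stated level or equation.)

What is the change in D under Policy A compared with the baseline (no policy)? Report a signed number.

Baseline:
  R = 127
  T = 115
  G = 75 − 4·115 = -385
  C = 142 + 127 + 4·115 − 4·(-385) = 2269
  D = -19 + 6·2269 = 13595
Policy A (G := 80, C + 55):
  R = 127
  T = 115
  G = 80
  C = 142 + 127 + 4·115 − 4·80 (+55 from intervention) = 464
  D = -19 + 6·464 = 2765
Change in D: 2765 − 13595 = -10830

-10830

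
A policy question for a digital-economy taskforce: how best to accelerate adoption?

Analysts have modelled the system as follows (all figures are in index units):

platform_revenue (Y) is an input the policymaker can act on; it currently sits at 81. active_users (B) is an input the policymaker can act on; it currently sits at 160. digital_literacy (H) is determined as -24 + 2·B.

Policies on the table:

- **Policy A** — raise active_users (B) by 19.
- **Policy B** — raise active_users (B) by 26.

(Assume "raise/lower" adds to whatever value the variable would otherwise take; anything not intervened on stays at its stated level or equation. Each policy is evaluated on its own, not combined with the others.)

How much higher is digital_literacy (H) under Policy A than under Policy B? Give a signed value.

Policy A (B + 19):
  B = 160 + 19 = 179
  H = -24 + 2·179 = 334
Policy B (B + 26):
  B = 160 + 26 = 186
  H = -24 + 2·186 = 348
H: 334 − 348 = -14

-14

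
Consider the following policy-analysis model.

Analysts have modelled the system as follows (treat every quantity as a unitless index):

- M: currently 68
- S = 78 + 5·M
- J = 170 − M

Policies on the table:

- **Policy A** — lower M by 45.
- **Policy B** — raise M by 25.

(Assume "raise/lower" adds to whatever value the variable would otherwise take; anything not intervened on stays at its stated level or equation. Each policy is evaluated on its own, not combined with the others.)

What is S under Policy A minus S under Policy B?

Policy A (M − 45):
  M = 68 − 45 = 23
  S = 78 + 5·23 = 193
Policy B (M + 25):
  M = 68 + 25 = 93
  S = 78 + 5·93 = 543
S: 193 − 543 = -350

-350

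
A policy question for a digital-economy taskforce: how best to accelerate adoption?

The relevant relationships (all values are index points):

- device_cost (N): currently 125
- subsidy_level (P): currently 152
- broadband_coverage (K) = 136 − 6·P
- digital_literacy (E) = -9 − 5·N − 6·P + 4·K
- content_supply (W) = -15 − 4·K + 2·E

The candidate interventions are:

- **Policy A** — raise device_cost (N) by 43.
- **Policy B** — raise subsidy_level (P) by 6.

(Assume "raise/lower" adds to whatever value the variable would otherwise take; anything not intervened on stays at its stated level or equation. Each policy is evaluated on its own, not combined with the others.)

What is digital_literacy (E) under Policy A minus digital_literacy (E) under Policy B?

Policy A (N + 43):
  N = 125 + 43 = 168
  P = 152
  K = 136 − 6·152 = -776
  E = -9 − 5·168 − 6·152 + 4·(-776) = -4865
Policy B (P + 6):
  N = 125
  P = 152 + 6 = 158
  K = 136 − 6·158 = -812
  E = -9 − 5·125 − 6·158 + 4·(-812) = -4830
E: -4865 − (-4830) = -35

-35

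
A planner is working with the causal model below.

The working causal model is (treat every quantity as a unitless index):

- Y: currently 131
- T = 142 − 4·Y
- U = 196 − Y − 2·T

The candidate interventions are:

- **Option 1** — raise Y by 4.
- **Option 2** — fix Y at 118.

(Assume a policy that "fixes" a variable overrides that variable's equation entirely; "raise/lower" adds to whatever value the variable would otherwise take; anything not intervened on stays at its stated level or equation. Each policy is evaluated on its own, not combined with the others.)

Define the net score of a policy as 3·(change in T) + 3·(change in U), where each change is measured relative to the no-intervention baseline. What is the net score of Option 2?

-117

Baseline:
  Y = 131
  T = 142 − 4·131 = -382
  U = 196 − 131 − 2·(-382) = 829
Option 2 (Y := 118):
  Y = 118
  T = 142 − 4·118 = -330
  U = 196 − 118 − 2·(-330) = 738
ΔT = -330 − (-382) = 52; ΔU = 738 − 829 = -91
Score = 3·52 + 3·(-91) = -117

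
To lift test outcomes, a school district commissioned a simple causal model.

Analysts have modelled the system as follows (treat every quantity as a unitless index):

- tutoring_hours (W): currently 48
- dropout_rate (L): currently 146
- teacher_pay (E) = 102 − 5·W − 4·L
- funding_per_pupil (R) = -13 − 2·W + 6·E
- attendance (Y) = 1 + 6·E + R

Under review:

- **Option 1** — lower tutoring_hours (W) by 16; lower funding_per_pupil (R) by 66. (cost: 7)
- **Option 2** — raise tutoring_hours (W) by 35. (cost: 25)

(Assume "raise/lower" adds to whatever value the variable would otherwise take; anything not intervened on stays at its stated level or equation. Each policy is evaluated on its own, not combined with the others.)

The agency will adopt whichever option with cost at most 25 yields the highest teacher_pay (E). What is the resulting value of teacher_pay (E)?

-642

Option 1 (W − 16, R − 66):
  W = 48 − 16 = 32
  L = 146
  E = 102 − 5·32 − 4·146 = -642
Option 2 (W + 35):
  W = 48 + 35 = 83
  L = 146
  E = 102 − 5·83 − 4·146 = -897
Comparing — Option 1: E=-642, Option 2: E=-897. Highest is -642 (Option 1).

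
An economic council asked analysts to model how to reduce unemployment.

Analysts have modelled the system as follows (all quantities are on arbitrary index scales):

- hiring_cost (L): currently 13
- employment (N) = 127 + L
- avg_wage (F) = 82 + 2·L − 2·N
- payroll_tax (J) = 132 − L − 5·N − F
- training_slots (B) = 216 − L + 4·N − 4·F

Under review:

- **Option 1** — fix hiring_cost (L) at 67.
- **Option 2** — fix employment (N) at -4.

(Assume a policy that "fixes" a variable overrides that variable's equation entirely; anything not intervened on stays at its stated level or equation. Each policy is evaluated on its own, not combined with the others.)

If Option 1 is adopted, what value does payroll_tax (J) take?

-733

Option 1 (L := 67):
  L = 67
  N = 127 + 67 = 194
  F = 82 + 2·67 − 2·194 = -172
  J = 132 − 67 − 5·194 − (-172) = -733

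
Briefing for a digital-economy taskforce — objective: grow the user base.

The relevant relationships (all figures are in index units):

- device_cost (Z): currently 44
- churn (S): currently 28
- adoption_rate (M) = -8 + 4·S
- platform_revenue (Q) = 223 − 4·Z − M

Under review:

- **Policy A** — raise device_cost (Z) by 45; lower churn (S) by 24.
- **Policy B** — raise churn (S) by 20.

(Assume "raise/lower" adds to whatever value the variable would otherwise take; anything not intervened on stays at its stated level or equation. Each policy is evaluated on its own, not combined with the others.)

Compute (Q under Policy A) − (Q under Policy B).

Policy A (Z + 45, S − 24):
  Z = 44 + 45 = 89
  S = 28 − 24 = 4
  M = -8 + 4·4 = 8
  Q = 223 − 4·89 − 8 = -141
Policy B (S + 20):
  Z = 44
  S = 28 + 20 = 48
  M = -8 + 4·48 = 184
  Q = 223 − 4·44 − 184 = -137
Q: -141 − (-137) = -4

-4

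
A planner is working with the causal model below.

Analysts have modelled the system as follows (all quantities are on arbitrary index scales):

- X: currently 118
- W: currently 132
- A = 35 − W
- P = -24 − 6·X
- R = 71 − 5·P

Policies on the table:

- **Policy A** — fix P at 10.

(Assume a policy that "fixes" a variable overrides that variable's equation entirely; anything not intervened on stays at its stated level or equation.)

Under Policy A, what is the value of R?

Policy A (P := 10):
  X = 118
  P = 10
  R = 71 − 5·10 = 21

21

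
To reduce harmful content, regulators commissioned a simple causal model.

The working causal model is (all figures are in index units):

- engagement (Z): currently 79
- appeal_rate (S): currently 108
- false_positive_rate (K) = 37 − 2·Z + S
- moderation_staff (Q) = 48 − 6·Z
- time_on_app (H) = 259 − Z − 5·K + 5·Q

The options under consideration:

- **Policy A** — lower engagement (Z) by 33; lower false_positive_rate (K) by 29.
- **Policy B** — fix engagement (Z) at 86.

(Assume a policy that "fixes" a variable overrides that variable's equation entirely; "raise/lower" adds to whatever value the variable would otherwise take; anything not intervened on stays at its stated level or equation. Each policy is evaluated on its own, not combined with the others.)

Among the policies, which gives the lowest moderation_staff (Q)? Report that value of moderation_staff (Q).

-468

Policy A (Z − 33, K − 29):
  Z = 79 − 33 = 46
  Q = 48 − 6·46 = -228
Policy B (Z := 86):
  Z = 86
  Q = 48 − 6·86 = -468
Comparing — Policy A: Q=-228, Policy B: Q=-468. Lowest is -468 (Policy B).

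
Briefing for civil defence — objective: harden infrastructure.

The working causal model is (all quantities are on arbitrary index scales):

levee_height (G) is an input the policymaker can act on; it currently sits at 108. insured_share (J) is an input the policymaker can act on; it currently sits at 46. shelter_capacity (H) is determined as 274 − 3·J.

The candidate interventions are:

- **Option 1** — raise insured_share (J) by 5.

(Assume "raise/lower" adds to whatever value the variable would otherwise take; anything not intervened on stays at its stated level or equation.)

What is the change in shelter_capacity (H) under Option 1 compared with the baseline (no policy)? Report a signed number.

Baseline:
  J = 46
  H = 274 − 3·46 = 136
Option 1 (J + 5):
  J = 46 + 5 = 51
  H = 274 − 3·51 = 121
Change in H: 121 − 136 = -15

-15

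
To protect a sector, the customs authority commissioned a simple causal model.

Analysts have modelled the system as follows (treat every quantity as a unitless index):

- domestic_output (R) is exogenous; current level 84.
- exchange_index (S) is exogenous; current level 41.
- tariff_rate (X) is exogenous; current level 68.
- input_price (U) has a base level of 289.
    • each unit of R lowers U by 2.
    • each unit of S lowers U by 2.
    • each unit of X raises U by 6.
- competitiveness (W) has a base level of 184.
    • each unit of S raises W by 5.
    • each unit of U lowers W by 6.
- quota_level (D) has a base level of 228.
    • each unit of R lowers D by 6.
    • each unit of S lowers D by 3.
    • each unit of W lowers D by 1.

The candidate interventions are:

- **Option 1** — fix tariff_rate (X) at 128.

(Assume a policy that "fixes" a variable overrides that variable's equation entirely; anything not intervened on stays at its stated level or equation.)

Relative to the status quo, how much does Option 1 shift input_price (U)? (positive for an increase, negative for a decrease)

Baseline:
  R = 84
  S = 41
  X = 68
  U = 289 − 2·84 − 2·41 + 6·68 = 447
Option 1 (X := 128):
  R = 84
  S = 41
  X = 128
  U = 289 − 2·84 − 2·41 + 6·128 = 807
Change in U: 807 − 447 = 360

360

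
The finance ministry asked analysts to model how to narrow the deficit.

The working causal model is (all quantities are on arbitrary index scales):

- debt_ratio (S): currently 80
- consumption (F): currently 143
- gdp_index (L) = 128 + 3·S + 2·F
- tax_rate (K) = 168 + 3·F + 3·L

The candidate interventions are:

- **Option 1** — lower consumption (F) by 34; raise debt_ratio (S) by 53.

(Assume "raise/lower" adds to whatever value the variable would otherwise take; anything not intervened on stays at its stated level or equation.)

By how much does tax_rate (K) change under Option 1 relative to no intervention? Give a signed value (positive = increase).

171

Baseline:
  S = 80
  F = 143
  L = 128 + 3·80 + 2·143 = 654
  K = 168 + 3·143 + 3·654 = 2559
Option 1 (F − 34, S + 53):
  S = 80 + 53 = 133
  F = 143 − 34 = 109
  L = 128 + 3·133 + 2·109 = 745
  K = 168 + 3·109 + 3·745 = 2730
Change in K: 2730 − 2559 = 171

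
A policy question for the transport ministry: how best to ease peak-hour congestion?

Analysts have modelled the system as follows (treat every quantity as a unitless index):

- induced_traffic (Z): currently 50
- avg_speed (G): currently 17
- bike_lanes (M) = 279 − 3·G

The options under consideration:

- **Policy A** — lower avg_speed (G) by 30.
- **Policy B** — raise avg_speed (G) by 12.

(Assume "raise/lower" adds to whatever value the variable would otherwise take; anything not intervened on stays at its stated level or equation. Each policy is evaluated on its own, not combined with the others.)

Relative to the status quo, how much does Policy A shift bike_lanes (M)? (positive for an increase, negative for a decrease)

Baseline:
  G = 17
  M = 279 − 3·17 = 228
Policy A (G − 30):
  G = 17 − 30 = -13
  M = 279 − 3·(-13) = 318
Change in M: 318 − 228 = 90

90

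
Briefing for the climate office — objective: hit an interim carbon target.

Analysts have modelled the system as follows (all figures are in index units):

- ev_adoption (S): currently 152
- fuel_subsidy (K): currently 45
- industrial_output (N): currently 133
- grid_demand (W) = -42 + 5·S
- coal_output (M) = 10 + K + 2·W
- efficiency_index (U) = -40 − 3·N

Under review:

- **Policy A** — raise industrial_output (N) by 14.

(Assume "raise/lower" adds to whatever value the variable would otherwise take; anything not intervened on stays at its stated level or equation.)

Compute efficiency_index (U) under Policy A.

-481

Policy A (N + 14):
  N = 133 + 14 = 147
  U = -40 − 3·147 = -481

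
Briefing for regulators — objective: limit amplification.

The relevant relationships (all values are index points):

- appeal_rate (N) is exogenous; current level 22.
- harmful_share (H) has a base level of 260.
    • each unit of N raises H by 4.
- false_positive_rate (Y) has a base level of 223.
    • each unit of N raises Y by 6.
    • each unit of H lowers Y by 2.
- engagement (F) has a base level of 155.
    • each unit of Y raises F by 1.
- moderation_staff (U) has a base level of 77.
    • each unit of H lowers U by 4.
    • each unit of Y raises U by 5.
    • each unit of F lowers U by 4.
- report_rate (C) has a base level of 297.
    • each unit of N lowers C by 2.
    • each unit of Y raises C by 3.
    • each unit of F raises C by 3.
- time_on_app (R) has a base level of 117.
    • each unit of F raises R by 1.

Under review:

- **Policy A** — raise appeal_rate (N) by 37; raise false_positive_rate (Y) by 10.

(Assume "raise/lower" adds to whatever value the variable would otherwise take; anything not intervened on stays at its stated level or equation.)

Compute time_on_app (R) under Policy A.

-133

Policy A (N + 37, Y + 10):
  N = 22 + 37 = 59
  H = 260 + 4·59 = 496
  Y = 223 + 6·59 − 2·496 (+10 from intervention) = -405
  F = 155 + (-405) = -250
  R = 117 + (-250) = -133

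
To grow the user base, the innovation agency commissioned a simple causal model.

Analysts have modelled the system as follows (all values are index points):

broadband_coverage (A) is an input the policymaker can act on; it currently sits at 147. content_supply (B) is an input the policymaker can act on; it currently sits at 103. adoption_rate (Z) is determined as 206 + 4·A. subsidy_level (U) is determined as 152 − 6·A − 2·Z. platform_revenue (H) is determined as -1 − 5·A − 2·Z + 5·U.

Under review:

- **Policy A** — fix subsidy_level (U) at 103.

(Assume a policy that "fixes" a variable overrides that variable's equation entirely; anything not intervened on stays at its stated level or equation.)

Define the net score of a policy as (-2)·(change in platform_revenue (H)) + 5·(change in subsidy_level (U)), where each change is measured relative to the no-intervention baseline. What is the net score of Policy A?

-12105

Baseline:
  A = 147
  Z = 206 + 4·147 = 794
  U = 152 − 6·147 − 2·794 = -2318
  H = -1 − 5·147 − 2·794 + 5·(-2318) = -13914
Policy A (U := 103):
  A = 147
  Z = 206 + 4·147 = 794
  U = 103
  H = -1 − 5·147 − 2·794 + 5·103 = -1809
ΔH = -1809 − (-13914) = 12105; ΔU = 103 − (-2318) = 2421
Score = (-2)·12105 + 5·2421 = -12105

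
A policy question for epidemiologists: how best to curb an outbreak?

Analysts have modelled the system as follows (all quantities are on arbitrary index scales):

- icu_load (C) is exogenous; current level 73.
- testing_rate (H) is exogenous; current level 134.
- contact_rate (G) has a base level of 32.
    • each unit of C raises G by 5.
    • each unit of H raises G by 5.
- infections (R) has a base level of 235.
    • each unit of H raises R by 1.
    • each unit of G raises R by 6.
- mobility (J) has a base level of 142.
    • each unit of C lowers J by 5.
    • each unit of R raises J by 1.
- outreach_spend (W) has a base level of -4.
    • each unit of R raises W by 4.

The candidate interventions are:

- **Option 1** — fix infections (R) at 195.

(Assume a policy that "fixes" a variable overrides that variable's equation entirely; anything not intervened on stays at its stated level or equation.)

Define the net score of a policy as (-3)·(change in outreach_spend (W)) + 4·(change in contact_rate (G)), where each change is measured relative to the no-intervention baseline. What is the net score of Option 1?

Baseline:
  C = 73
  H = 134
  G = 32 + 5·73 + 5·134 = 1067
  R = 235 + 134 + 6·1067 = 6771
  W = -4 + 4·6771 = 27080
Option 1 (R := 195):
  C = 73
  H = 134
  G = 32 + 5·73 + 5·134 = 1067
  R = 195
  W = -4 + 4·195 = 776
ΔW = 776 − 27080 = -26304; ΔG = 1067 − 1067 = 0
Score = (-3)·(-26304) + 4·0 = 78912

78912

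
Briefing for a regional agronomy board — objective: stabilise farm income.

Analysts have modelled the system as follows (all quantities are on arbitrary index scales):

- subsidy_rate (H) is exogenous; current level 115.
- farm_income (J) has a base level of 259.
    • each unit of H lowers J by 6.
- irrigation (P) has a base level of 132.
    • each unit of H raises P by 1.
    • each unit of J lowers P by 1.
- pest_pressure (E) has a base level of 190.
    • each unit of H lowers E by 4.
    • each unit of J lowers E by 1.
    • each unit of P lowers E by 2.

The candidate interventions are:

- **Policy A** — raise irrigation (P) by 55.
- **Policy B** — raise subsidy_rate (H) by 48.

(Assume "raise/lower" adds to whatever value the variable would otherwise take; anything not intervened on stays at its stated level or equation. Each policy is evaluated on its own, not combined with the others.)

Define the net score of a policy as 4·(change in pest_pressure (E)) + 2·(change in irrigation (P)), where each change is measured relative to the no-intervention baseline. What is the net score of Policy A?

Baseline:
  H = 115
  J = 259 − 6·115 = -431
  P = 132 + 115 − (-431) = 678
  E = 190 − 4·115 − (-431) − 2·678 = -1195
Policy A (P + 55):
  H = 115
  J = 259 − 6·115 = -431
  P = 132 + 115 − (-431) (+55 from intervention) = 733
  E = 190 − 4·115 − (-431) − 2·733 = -1305
ΔE = -1305 − (-1195) = -110; ΔP = 733 − 678 = 55
Score = 4·(-110) + 2·55 = -330

-330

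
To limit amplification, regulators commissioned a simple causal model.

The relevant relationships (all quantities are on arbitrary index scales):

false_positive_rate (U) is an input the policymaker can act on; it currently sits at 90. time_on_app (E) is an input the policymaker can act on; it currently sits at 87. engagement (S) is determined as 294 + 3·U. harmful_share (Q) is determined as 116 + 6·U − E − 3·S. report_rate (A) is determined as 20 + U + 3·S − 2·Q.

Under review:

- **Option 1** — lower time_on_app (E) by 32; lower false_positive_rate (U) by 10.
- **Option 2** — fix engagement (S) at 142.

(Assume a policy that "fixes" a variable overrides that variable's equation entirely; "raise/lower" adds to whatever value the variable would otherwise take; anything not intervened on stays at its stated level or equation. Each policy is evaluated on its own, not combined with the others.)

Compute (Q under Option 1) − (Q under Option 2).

-1204

Option 1 (E − 32, U − 10):
  U = 90 − 10 = 80
  E = 87 − 32 = 55
  S = 294 + 3·80 = 534
  Q = 116 + 6·80 − 55 − 3·534 = -1061
Option 2 (S := 142):
  U = 90
  E = 87
  S = 142
  Q = 116 + 6·90 − 87 − 3·142 = 143
Q: -1061 − 143 = -1204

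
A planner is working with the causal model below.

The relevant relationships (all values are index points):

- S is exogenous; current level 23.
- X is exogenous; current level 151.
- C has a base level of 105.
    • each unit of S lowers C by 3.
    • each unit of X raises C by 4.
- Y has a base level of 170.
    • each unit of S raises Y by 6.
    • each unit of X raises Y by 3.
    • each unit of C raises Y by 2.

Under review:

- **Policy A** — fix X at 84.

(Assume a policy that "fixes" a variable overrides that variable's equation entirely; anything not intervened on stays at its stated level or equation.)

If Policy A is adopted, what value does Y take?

Policy A (X := 84):
  S = 23
  X = 84
  C = 105 − 3·23 + 4·84 = 372
  Y = 170 + 6·23 + 3·84 + 2·372 = 1304

1304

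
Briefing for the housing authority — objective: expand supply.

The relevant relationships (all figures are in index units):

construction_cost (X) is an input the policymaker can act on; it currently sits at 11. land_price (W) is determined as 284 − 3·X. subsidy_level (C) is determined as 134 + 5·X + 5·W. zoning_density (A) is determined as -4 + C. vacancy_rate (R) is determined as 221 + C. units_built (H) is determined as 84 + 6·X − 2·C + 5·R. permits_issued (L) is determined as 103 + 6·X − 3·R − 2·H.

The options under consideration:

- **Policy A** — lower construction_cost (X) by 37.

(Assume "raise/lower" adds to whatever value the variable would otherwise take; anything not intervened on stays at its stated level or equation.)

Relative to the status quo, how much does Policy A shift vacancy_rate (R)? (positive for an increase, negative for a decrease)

370

Baseline:
  X = 11
  W = 284 − 3·11 = 251
  C = 134 + 5·11 + 5·251 = 1444
  R = 221 + 1444 = 1665
Policy A (X − 37):
  X = 11 − 37 = -26
  W = 284 − 3·(-26) = 362
  C = 134 + 5·(-26) + 5·362 = 1814
  R = 221 + 1814 = 2035
Change in R: 2035 − 1665 = 370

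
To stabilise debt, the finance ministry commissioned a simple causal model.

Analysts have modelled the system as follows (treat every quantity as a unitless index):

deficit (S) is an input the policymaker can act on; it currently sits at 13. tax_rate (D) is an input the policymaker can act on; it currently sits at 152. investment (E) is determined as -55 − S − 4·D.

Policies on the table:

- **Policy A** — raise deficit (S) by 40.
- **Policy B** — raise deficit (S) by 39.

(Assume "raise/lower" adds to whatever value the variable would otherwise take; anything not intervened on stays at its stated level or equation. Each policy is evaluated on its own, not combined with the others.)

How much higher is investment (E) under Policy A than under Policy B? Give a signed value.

-1

Policy A (S + 40):
  S = 13 + 40 = 53
  D = 152
  E = -55 − 53 − 4·152 = -716
Policy B (S + 39):
  S = 13 + 39 = 52
  D = 152
  E = -55 − 52 − 4·152 = -715
E: -716 − (-715) = -1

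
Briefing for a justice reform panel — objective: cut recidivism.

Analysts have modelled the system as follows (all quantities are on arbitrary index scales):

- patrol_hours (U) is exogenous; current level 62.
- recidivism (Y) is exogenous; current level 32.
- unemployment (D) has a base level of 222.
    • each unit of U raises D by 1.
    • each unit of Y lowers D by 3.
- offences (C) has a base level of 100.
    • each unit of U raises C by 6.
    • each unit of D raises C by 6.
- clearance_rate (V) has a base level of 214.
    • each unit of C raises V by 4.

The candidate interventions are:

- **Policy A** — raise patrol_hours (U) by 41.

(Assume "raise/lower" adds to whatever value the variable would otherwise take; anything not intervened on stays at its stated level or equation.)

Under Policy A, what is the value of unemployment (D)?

229

Policy A (U + 41):
  U = 62 + 41 = 103
  Y = 32
  D = 222 + 103 − 3·32 = 229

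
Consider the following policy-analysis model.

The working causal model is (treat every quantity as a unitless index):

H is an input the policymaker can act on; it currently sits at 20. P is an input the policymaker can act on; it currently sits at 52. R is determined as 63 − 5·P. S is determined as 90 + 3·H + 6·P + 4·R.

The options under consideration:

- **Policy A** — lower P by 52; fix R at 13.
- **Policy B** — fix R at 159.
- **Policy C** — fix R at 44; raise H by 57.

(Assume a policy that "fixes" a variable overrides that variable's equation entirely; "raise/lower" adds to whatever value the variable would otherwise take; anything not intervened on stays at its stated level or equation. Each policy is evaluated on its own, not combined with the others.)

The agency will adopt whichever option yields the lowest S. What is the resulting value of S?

202

Policy A (P − 52, R := 13):
  H = 20
  P = 52 − 52 = 0
  R = 13
  S = 90 + 3·20 + 6·0 + 4·13 = 202
Policy B (R := 159):
  H = 20
  P = 52
  R = 159
  S = 90 + 3·20 + 6·52 + 4·159 = 1098
Policy C (R := 44, H + 57):
  H = 20 + 57 = 77
  P = 52
  R = 44
  S = 90 + 3·77 + 6·52 + 4·44 = 809
Comparing — Policy A: S=202, Policy B: S=1098, Policy C: S=809. Lowest is 202 (Policy A).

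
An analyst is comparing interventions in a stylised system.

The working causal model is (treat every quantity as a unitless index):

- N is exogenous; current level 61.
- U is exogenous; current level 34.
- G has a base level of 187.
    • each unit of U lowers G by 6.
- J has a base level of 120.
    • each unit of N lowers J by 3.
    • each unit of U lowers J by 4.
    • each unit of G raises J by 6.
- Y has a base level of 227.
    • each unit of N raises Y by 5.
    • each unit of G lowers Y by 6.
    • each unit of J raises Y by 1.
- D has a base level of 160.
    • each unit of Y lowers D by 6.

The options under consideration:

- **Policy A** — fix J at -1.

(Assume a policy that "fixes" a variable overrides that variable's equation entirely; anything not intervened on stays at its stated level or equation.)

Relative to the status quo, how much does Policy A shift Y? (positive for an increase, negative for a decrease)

300

Baseline:
  N = 61
  U = 34
  G = 187 − 6·34 = -17
  J = 120 − 3·61 − 4·34 + 6·(-17) = -301
  Y = 227 + 5·61 − 6·(-17) + (-301) = 333
Policy A (J := -1):
  N = 61
  U = 34
  G = 187 − 6·34 = -17
  J = -1
  Y = 227 + 5·61 − 6·(-17) + (-1) = 633
Change in Y: 633 − 333 = 300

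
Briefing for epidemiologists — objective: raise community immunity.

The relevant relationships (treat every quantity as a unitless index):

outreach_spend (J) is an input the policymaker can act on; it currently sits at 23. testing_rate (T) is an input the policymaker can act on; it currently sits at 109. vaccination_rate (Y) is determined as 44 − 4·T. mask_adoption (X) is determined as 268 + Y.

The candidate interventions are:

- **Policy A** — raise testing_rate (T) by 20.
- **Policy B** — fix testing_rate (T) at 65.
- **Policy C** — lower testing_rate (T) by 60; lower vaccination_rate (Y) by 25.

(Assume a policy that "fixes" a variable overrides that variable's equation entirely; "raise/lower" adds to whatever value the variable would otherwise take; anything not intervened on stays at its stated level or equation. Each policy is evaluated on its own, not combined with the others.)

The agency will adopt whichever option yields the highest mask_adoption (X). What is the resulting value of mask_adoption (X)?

Policy A (T + 20):
  T = 109 + 20 = 129
  Y = 44 − 4·129 = -472
  X = 268 + (-472) = -204
Policy B (T := 65):
  T = 65
  Y = 44 − 4·65 = -216
  X = 268 + (-216) = 52
Policy C (T − 60, Y − 25):
  T = 109 − 60 = 49
  Y = 44 − 4·49 (−25 from intervention) = -177
  X = 268 + (-177) = 91
Comparing — Policy A: X=-204, Policy B: X=52, Policy C: X=91. Highest is 91 (Policy C).

91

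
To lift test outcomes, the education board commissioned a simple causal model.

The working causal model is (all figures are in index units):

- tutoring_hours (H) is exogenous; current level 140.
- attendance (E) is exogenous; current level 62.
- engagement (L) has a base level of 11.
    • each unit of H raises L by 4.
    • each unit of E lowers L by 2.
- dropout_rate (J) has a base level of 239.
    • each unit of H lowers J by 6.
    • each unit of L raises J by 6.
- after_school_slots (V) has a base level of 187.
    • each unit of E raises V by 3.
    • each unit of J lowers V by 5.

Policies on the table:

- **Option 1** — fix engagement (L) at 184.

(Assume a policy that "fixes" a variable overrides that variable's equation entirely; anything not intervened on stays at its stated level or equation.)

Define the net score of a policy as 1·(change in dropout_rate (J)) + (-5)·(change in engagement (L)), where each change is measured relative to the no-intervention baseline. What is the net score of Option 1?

Baseline:
  H = 140
  E = 62
  L = 11 + 4·140 − 2·62 = 447
  J = 239 − 6·140 + 6·447 = 2081
Option 1 (L := 184):
  H = 140
  E = 62
  L = 184
  J = 239 − 6·140 + 6·184 = 503
ΔJ = 503 − 2081 = -1578; ΔL = 184 − 447 = -263
Score = 1·(-1578) + (-5)·(-263) = -263

-263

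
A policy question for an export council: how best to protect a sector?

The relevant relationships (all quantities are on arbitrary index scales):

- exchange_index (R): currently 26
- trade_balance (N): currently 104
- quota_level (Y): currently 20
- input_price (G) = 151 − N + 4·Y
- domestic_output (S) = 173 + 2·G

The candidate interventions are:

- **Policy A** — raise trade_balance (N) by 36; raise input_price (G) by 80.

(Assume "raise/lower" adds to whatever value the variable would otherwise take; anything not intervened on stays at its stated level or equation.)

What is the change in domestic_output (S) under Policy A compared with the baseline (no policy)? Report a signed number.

Baseline:
  N = 104
  Y = 20
  G = 151 − 104 + 4·20 = 127
  S = 173 + 2·127 = 427
Policy A (N + 36, G + 80):
  N = 104 + 36 = 140
  Y = 20
  G = 151 − 140 + 4·20 (+80 from intervention) = 171
  S = 173 + 2·171 = 515
Change in S: 515 − 427 = 88

88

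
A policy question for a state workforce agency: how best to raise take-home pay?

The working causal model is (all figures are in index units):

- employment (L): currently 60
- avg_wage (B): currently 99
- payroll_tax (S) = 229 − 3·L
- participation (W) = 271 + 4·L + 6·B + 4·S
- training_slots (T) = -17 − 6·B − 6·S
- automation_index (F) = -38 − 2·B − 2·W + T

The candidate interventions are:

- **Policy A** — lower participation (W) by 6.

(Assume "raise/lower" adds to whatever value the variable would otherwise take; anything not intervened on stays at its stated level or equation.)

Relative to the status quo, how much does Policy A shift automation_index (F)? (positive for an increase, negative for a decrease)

Baseline:
  L = 60
  B = 99
  S = 229 − 3·60 = 49
  W = 271 + 4·60 + 6·99 + 4·49 = 1301
  T = -17 − 6·99 − 6·49 = -905
  F = -38 − 2·99 − 2·1301 + (-905) = -3743
Policy A (W − 6):
  L = 60
  B = 99
  S = 229 − 3·60 = 49
  W = 271 + 4·60 + 6·99 + 4·49 (−6 from intervention) = 1295
  T = -17 − 6·99 − 6·49 = -905
  F = -38 − 2·99 − 2·1295 + (-905) = -3731
Change in F: -3731 − (-3743) = 12

12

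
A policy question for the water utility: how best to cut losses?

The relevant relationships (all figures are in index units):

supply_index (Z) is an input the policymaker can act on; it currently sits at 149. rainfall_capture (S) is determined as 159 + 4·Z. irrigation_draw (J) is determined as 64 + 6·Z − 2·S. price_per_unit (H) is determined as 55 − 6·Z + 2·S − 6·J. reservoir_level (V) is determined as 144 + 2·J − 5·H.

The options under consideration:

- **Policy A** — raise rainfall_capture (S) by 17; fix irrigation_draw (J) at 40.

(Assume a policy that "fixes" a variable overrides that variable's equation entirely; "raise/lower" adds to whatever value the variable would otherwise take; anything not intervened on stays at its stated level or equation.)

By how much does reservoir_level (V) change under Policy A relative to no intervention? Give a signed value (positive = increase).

Baseline:
  Z = 149
  S = 159 + 4·149 = 755
  J = 64 + 6·149 − 2·755 = -552
  H = 55 − 6·149 + 2·755 − 6·(-552) = 3983
  V = 144 + 2·(-552) − 5·3983 = -20875
Policy A (S + 17, J := 40):
  Z = 149
  S = 159 + 4·149 (+17 from intervention) = 772
  J = 40
  H = 55 − 6·149 + 2·772 − 6·40 = 465
  V = 144 + 2·40 − 5·465 = -2101
Change in V: -2101 − (-20875) = 18774

18774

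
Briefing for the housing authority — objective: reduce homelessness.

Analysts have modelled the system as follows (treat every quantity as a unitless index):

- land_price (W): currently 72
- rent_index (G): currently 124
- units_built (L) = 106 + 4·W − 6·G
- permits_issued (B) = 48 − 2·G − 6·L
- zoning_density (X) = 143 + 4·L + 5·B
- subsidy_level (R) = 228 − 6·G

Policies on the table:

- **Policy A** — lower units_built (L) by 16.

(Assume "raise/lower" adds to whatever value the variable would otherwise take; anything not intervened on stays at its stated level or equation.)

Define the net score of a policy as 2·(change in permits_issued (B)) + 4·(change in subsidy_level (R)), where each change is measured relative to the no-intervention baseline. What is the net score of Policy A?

192

Baseline:
  W = 72
  G = 124
  L = 106 + 4·72 − 6·124 = -350
  B = 48 − 2·124 − 6·(-350) = 1900
  R = 228 − 6·124 = -516
Policy A (L − 16):
  W = 72
  G = 124
  L = 106 + 4·72 − 6·124 (−16 from intervention) = -366
  B = 48 − 2·124 − 6·(-366) = 1996
  R = 228 − 6·124 = -516
ΔB = 1996 − 1900 = 96; ΔR = -516 − (-516) = 0
Score = 2·96 + 4·0 = 192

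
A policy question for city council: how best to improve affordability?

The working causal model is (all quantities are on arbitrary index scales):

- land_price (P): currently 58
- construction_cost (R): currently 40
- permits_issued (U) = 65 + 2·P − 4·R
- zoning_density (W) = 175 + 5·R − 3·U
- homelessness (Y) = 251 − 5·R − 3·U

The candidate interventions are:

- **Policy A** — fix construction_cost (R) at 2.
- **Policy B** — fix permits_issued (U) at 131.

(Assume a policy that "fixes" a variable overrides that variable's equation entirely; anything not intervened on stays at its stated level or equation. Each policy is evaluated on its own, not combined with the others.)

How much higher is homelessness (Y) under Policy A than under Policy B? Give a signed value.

Policy A (R := 2):
  P = 58
  R = 2
  U = 65 + 2·58 − 4·2 = 173
  Y = 251 − 5·2 − 3·173 = -278
Policy B (U := 131):
  P = 58
  R = 40
  U = 131
  Y = 251 − 5·40 − 3·131 = -342
Y: -278 − (-342) = 64

64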